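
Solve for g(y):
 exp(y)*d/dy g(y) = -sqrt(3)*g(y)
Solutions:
 g(y) = C1*exp(sqrt(3)*exp(-y))


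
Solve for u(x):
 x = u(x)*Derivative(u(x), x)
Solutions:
 u(x) = -sqrt(C1 + x^2)
 u(x) = sqrt(C1 + x^2)


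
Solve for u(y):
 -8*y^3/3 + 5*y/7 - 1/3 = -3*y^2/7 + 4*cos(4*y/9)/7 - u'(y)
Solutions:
 u(y) = C1 + 2*y^4/3 - y^3/7 - 5*y^2/14 + y/3 + 9*sin(4*y/9)/7


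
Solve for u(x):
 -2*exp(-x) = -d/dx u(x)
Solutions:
 u(x) = C1 - 2*exp(-x)


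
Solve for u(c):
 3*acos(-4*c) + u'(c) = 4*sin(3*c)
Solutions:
 u(c) = C1 - 3*c*acos(-4*c) - 3*sqrt(1 - 16*c^2)/4 - 4*cos(3*c)/3


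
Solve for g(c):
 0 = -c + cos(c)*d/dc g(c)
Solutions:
 g(c) = C1 + Integral(c/cos(c), c)


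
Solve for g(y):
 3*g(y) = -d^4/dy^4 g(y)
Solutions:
 g(y) = (C1*sin(sqrt(2)*3^(1/4)*y/2) + C2*cos(sqrt(2)*3^(1/4)*y/2))*exp(-sqrt(2)*3^(1/4)*y/2) + (C3*sin(sqrt(2)*3^(1/4)*y/2) + C4*cos(sqrt(2)*3^(1/4)*y/2))*exp(sqrt(2)*3^(1/4)*y/2)


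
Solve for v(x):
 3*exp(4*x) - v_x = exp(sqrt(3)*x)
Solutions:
 v(x) = C1 + 3*exp(4*x)/4 - sqrt(3)*exp(sqrt(3)*x)/3


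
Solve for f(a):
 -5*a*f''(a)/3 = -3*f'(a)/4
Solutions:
 f(a) = C1 + C2*a^(29/20)


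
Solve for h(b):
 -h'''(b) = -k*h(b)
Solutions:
 h(b) = C1*exp(b*k^(1/3)) + C2*exp(b*k^(1/3)*(-1 + sqrt(3)*I)/2) + C3*exp(-b*k^(1/3)*(1 + sqrt(3)*I)/2)


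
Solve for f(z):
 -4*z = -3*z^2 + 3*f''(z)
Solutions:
 f(z) = C1 + C2*z + z^4/12 - 2*z^3/9


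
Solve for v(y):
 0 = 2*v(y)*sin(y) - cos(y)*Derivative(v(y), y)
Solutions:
 v(y) = C1/cos(y)^2


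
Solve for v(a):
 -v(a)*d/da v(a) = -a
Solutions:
 v(a) = -sqrt(C1 + a^2)
 v(a) = sqrt(C1 + a^2)


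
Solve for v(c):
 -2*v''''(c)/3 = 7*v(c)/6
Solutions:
 v(c) = (C1*sin(7^(1/4)*c/2) + C2*cos(7^(1/4)*c/2))*exp(-7^(1/4)*c/2) + (C3*sin(7^(1/4)*c/2) + C4*cos(7^(1/4)*c/2))*exp(7^(1/4)*c/2)


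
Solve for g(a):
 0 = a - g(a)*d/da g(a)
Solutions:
 g(a) = -sqrt(C1 + a^2)
 g(a) = sqrt(C1 + a^2)


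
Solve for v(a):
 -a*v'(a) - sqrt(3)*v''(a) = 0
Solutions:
 v(a) = C1 + C2*erf(sqrt(2)*3^(3/4)*a/6)


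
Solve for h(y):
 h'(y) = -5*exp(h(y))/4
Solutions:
 h(y) = log(1/(C1 + 5*y)) + 2*log(2)


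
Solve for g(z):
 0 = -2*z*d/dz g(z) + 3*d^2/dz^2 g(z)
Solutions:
 g(z) = C1 + C2*erfi(sqrt(3)*z/3)


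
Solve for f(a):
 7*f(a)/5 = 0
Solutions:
 f(a) = 0


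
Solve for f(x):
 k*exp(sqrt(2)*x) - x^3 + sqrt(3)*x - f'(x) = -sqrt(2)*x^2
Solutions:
 f(x) = C1 + sqrt(2)*k*exp(sqrt(2)*x)/2 - x^4/4 + sqrt(2)*x^3/3 + sqrt(3)*x^2/2


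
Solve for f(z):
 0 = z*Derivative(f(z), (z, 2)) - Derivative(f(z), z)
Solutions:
 f(z) = C1 + C2*z^2


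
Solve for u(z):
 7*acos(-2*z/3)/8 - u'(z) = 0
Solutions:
 u(z) = C1 + 7*z*acos(-2*z/3)/8 + 7*sqrt(9 - 4*z^2)/16


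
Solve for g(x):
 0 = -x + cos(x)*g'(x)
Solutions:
 g(x) = C1 + Integral(x/cos(x), x)


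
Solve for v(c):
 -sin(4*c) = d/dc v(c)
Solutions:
 v(c) = C1 + cos(4*c)/4


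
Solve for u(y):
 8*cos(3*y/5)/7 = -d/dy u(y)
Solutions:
 u(y) = C1 - 40*sin(3*y/5)/21


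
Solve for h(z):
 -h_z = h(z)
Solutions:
 h(z) = C1*exp(-z)


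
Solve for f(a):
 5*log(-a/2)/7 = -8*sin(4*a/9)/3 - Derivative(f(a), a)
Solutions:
 f(a) = C1 - 5*a*log(-a)/7 + 5*a*log(2)/7 + 5*a/7 + 6*cos(4*a/9)


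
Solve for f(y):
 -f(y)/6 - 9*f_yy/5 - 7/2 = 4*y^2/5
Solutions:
 f(y) = C1*sin(sqrt(30)*y/18) + C2*cos(sqrt(30)*y/18) - 24*y^2/5 + 2067/25


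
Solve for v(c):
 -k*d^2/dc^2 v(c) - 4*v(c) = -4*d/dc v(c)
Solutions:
 v(c) = C1*exp(2*c*(1 - sqrt(1 - k))/k) + C2*exp(2*c*(sqrt(1 - k) + 1)/k)


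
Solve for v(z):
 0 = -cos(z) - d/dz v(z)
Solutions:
 v(z) = C1 - sin(z)


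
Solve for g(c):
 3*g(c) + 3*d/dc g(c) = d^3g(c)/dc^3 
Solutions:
 g(c) = C1*exp(-2^(1/3)*c*(2/(sqrt(5) + 3)^(1/3) + 2^(1/3)*(sqrt(5) + 3)^(1/3))/4)*sin(2^(1/3)*sqrt(3)*c*(-2^(1/3)*(sqrt(5) + 3)^(1/3) + 2/(sqrt(5) + 3)^(1/3))/4) + C2*exp(-2^(1/3)*c*(2/(sqrt(5) + 3)^(1/3) + 2^(1/3)*(sqrt(5) + 3)^(1/3))/4)*cos(2^(1/3)*sqrt(3)*c*(-2^(1/3)*(sqrt(5) + 3)^(1/3) + 2/(sqrt(5) + 3)^(1/3))/4) + C3*exp(2^(1/3)*c*((sqrt(5) + 3)^(-1/3) + 2^(1/3)*(sqrt(5) + 3)^(1/3)/2))


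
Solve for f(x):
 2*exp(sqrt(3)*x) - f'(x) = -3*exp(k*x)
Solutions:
 f(x) = C1 + 2*sqrt(3)*exp(sqrt(3)*x)/3 + 3*exp(k*x)/k


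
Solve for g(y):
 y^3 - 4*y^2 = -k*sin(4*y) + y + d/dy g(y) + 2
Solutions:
 g(y) = C1 - k*cos(4*y)/4 + y^4/4 - 4*y^3/3 - y^2/2 - 2*y


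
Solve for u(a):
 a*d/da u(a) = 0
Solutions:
 u(a) = C1


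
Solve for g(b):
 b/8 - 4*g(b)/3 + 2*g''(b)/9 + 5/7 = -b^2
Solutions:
 g(b) = C1*exp(-sqrt(6)*b) + C2*exp(sqrt(6)*b) + 3*b^2/4 + 3*b/32 + 11/14


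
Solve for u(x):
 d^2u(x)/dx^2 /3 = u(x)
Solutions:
 u(x) = C1*exp(-sqrt(3)*x) + C2*exp(sqrt(3)*x)


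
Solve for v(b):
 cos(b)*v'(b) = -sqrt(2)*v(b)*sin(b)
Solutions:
 v(b) = C1*cos(b)^(sqrt(2))


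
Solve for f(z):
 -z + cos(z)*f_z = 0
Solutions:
 f(z) = C1 + Integral(z/cos(z), z)


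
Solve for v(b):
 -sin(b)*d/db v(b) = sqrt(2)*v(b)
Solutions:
 v(b) = C1*(cos(b) + 1)^(sqrt(2)/2)/(cos(b) - 1)^(sqrt(2)/2)


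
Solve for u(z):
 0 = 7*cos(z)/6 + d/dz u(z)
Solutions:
 u(z) = C1 - 7*sin(z)/6


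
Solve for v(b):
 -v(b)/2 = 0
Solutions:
 v(b) = 0


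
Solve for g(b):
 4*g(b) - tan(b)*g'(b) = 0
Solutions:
 g(b) = C1*sin(b)^4


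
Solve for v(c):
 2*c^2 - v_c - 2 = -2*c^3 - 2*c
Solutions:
 v(c) = C1 + c^4/2 + 2*c^3/3 + c^2 - 2*c


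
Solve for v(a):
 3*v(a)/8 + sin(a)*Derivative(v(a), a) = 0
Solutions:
 v(a) = C1*(cos(a) + 1)^(3/16)/(cos(a) - 1)^(3/16)


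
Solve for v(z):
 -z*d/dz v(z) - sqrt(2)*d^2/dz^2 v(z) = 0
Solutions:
 v(z) = C1 + C2*erf(2^(1/4)*z/2)


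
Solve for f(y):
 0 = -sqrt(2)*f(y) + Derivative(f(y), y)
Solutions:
 f(y) = C1*exp(sqrt(2)*y)


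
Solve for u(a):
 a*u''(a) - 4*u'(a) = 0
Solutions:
 u(a) = C1 + C2*a^5


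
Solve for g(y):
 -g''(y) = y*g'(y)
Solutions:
 g(y) = C1 + C2*erf(sqrt(2)*y/2)


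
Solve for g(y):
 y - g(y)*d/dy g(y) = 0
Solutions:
 g(y) = -sqrt(C1 + y^2)
 g(y) = sqrt(C1 + y^2)


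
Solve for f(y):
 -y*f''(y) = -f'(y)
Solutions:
 f(y) = C1 + C2*y^2


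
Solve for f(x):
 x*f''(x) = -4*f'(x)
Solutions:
 f(x) = C1 + C2/x^3


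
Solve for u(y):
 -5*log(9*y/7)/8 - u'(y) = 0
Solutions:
 u(y) = C1 - 5*y*log(y)/8 - 5*y*log(3)/4 + 5*y/8 + 5*y*log(7)/8


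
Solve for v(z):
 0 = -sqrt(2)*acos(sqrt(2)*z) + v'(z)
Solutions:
 v(z) = C1 + sqrt(2)*(z*acos(sqrt(2)*z) - sqrt(2)*sqrt(1 - 2*z^2)/2)


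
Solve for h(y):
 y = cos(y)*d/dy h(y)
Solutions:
 h(y) = C1 + Integral(y/cos(y), y)


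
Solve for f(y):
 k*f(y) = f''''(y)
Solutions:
 f(y) = C1*exp(-k^(1/4)*y) + C2*exp(k^(1/4)*y) + C3*exp(-I*k^(1/4)*y) + C4*exp(I*k^(1/4)*y)


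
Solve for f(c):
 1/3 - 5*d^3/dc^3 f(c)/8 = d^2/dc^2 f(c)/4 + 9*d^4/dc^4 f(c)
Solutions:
 f(c) = C1 + C2*c + 2*c^2/3 + (C3*sin(sqrt(551)*c/144) + C4*cos(sqrt(551)*c/144))*exp(-5*c/144)


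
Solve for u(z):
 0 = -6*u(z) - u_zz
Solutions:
 u(z) = C1*sin(sqrt(6)*z) + C2*cos(sqrt(6)*z)


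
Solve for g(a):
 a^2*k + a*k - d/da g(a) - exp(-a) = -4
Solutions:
 g(a) = C1 + a^3*k/3 + a^2*k/2 + 4*a + exp(-a)


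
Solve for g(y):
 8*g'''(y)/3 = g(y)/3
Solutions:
 g(y) = C3*exp(y/2) + (C1*sin(sqrt(3)*y/4) + C2*cos(sqrt(3)*y/4))*exp(-y/4)


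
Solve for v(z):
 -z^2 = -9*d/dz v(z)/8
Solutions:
 v(z) = C1 + 8*z^3/27


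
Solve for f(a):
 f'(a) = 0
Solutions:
 f(a) = C1


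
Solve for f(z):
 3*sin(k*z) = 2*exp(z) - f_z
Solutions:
 f(z) = C1 + 2*exp(z) + 3*cos(k*z)/k


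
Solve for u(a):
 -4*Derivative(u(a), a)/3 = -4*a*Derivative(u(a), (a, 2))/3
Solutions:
 u(a) = C1 + C2*a^2


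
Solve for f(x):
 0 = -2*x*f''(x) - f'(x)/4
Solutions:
 f(x) = C1 + C2*x^(7/8)


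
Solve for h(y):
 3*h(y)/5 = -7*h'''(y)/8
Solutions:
 h(y) = C3*exp(-2*3^(1/3)*35^(2/3)*y/35) + (C1*sin(3^(5/6)*35^(2/3)*y/35) + C2*cos(3^(5/6)*35^(2/3)*y/35))*exp(3^(1/3)*35^(2/3)*y/35)


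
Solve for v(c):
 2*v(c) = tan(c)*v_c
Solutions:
 v(c) = C1*sin(c)^2


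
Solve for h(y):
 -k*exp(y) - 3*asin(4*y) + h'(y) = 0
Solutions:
 h(y) = C1 + k*exp(y) + 3*y*asin(4*y) + 3*sqrt(1 - 16*y^2)/4


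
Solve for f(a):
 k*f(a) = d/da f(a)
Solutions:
 f(a) = C1*exp(a*k)


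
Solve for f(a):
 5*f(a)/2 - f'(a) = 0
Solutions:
 f(a) = C1*exp(5*a/2)


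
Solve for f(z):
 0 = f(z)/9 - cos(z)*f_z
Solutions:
 f(z) = C1*(sin(z) + 1)^(1/18)/(sin(z) - 1)^(1/18)


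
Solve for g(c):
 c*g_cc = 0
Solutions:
 g(c) = C1 + C2*c


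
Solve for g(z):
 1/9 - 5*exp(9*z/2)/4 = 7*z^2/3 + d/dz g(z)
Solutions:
 g(z) = C1 - 7*z^3/9 + z/9 - 5*exp(9*z/2)/18


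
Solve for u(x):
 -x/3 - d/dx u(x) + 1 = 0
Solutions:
 u(x) = C1 - x^2/6 + x


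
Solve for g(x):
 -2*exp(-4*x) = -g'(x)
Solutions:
 g(x) = C1 - exp(-4*x)/2


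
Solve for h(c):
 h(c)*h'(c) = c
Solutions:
 h(c) = -sqrt(C1 + c^2)
 h(c) = sqrt(C1 + c^2)


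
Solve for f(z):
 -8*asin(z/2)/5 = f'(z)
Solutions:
 f(z) = C1 - 8*z*asin(z/2)/5 - 8*sqrt(4 - z^2)/5


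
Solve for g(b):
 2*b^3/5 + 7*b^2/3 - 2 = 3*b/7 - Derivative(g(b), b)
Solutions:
 g(b) = C1 - b^4/10 - 7*b^3/9 + 3*b^2/14 + 2*b


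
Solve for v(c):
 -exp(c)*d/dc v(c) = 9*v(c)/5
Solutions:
 v(c) = C1*exp(9*exp(-c)/5)


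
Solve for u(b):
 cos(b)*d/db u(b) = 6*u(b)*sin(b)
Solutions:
 u(b) = C1/cos(b)^6


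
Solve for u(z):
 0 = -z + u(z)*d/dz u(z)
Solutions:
 u(z) = -sqrt(C1 + z^2)
 u(z) = sqrt(C1 + z^2)


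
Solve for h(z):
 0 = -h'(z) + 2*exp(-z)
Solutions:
 h(z) = C1 - 2*exp(-z)


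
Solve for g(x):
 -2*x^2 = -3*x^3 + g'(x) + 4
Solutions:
 g(x) = C1 + 3*x^4/4 - 2*x^3/3 - 4*x


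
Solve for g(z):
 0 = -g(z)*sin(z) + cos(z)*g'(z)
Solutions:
 g(z) = C1/cos(z)


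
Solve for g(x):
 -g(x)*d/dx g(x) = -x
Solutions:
 g(x) = -sqrt(C1 + x^2)
 g(x) = sqrt(C1 + x^2)


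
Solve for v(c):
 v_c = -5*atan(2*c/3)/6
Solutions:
 v(c) = C1 - 5*c*atan(2*c/3)/6 + 5*log(4*c^2 + 9)/8


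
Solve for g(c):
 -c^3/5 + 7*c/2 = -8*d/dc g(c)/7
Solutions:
 g(c) = C1 + 7*c^4/160 - 49*c^2/32


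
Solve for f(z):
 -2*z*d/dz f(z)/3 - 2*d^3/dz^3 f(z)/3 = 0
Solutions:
 f(z) = C1 + Integral(C2*airyai(-z) + C3*airybi(-z), z)


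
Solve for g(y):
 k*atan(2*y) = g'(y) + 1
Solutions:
 g(y) = C1 + k*(y*atan(2*y) - log(4*y^2 + 1)/4) - y


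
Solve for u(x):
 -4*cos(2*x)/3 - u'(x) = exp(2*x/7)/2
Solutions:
 u(x) = C1 - 7*exp(2*x/7)/4 - 2*sin(2*x)/3


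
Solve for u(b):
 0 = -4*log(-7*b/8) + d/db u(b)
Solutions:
 u(b) = C1 + 4*b*log(-b) + 4*b*(-3*log(2) - 1 + log(7))


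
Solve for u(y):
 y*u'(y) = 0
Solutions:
 u(y) = C1


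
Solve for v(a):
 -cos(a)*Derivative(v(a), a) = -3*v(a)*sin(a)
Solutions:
 v(a) = C1/cos(a)^3


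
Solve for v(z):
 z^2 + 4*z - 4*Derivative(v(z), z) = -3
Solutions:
 v(z) = C1 + z^3/12 + z^2/2 + 3*z/4


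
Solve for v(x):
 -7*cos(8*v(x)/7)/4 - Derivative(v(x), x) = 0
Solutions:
 7*x/4 - 7*log(sin(8*v(x)/7) - 1)/16 + 7*log(sin(8*v(x)/7) + 1)/16 = C1


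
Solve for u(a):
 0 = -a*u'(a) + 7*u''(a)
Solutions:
 u(a) = C1 + C2*erfi(sqrt(14)*a/14)


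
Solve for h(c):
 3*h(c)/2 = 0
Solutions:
 h(c) = 0


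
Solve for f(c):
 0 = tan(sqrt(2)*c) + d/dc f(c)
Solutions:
 f(c) = C1 + sqrt(2)*log(cos(sqrt(2)*c))/2


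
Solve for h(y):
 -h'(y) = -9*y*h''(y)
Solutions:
 h(y) = C1 + C2*y^(10/9)


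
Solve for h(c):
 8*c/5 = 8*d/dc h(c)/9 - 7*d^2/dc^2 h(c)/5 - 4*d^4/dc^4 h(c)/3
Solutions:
 h(c) = C1 + C2*exp(-c*(-21*75^(1/3)/(200 + sqrt(55435))^(1/3) + 45^(1/3)*(200 + sqrt(55435))^(1/3))/60)*sin(3^(1/6)*5^(1/3)*c*(7*3^(2/3)*5^(1/3)/(200 + sqrt(55435))^(1/3) + (200 + sqrt(55435))^(1/3))/20) + C3*exp(-c*(-21*75^(1/3)/(200 + sqrt(55435))^(1/3) + 45^(1/3)*(200 + sqrt(55435))^(1/3))/60)*cos(3^(1/6)*5^(1/3)*c*(7*3^(2/3)*5^(1/3)/(200 + sqrt(55435))^(1/3) + (200 + sqrt(55435))^(1/3))/20) + C4*exp(c*(-21*75^(1/3)/(200 + sqrt(55435))^(1/3) + 45^(1/3)*(200 + sqrt(55435))^(1/3))/30) + 9*c^2/10 + 567*c/200


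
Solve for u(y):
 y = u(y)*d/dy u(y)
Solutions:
 u(y) = -sqrt(C1 + y^2)
 u(y) = sqrt(C1 + y^2)


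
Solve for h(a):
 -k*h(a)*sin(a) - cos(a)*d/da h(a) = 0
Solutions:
 h(a) = C1*exp(k*log(cos(a)))


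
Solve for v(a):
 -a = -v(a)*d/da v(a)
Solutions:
 v(a) = -sqrt(C1 + a^2)
 v(a) = sqrt(C1 + a^2)


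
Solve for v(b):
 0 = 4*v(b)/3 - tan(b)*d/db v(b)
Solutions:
 v(b) = C1*sin(b)^(4/3)


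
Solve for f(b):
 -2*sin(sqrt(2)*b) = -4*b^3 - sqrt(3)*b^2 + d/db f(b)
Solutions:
 f(b) = C1 + b^4 + sqrt(3)*b^3/3 + sqrt(2)*cos(sqrt(2)*b)


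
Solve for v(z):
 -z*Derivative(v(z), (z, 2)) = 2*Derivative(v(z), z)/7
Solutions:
 v(z) = C1 + C2*z^(5/7)


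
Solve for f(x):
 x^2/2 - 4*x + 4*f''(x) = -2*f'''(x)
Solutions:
 f(x) = C1 + C2*x + C3*exp(-2*x) - x^4/96 + 3*x^3/16 - 9*x^2/32


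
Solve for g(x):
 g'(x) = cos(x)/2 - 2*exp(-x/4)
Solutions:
 g(x) = C1 + sin(x)/2 + 8*exp(-x/4)


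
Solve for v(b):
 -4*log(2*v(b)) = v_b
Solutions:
 Integral(1/(log(_y) + log(2)), (_y, v(b)))/4 = C1 - b


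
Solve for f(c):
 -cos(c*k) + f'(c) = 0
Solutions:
 f(c) = C1 + sin(c*k)/k


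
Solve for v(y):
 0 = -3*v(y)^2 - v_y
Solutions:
 v(y) = 1/(C1 + 3*y)


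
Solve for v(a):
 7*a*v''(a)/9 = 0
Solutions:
 v(a) = C1 + C2*a


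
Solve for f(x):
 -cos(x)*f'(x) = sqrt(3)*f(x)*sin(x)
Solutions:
 f(x) = C1*cos(x)^(sqrt(3))


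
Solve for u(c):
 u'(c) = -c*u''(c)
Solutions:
 u(c) = C1 + C2*log(c)


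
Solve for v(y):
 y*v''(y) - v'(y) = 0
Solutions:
 v(y) = C1 + C2*y^2


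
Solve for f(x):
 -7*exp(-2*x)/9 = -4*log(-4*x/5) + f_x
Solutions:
 f(x) = C1 + 4*x*log(-x) + 4*x*(-log(5) - 1 + 2*log(2)) + 7*exp(-2*x)/18


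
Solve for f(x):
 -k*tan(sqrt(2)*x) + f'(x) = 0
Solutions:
 f(x) = C1 - sqrt(2)*k*log(cos(sqrt(2)*x))/2


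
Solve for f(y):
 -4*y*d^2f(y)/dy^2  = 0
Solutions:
 f(y) = C1 + C2*y


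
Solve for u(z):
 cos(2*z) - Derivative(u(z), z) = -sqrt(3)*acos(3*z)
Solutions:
 u(z) = C1 + sqrt(3)*(z*acos(3*z) - sqrt(1 - 9*z^2)/3) + sin(2*z)/2


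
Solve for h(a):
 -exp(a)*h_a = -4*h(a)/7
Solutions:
 h(a) = C1*exp(-4*exp(-a)/7)


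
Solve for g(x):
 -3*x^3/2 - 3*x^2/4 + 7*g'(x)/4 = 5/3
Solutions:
 g(x) = C1 + 3*x^4/14 + x^3/7 + 20*x/21


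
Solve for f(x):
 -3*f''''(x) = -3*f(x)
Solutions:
 f(x) = C1*exp(-x) + C2*exp(x) + C3*sin(x) + C4*cos(x)


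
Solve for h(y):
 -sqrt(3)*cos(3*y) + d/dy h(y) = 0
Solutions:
 h(y) = C1 + sqrt(3)*sin(3*y)/3


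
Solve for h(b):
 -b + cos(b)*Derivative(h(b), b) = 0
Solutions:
 h(b) = C1 + Integral(b/cos(b), b)


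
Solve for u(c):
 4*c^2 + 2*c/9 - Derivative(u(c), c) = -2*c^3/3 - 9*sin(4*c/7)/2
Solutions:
 u(c) = C1 + c^4/6 + 4*c^3/3 + c^2/9 - 63*cos(4*c/7)/8


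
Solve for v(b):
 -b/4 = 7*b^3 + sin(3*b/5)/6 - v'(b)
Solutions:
 v(b) = C1 + 7*b^4/4 + b^2/8 - 5*cos(3*b/5)/18


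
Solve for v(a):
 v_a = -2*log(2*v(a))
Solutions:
 Integral(1/(log(_y) + log(2)), (_y, v(a)))/2 = C1 - a


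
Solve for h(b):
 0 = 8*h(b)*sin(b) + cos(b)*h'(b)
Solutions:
 h(b) = C1*cos(b)^8


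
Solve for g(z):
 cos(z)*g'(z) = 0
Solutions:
 g(z) = C1


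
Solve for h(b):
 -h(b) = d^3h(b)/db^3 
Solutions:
 h(b) = C3*exp(-b) + (C1*sin(sqrt(3)*b/2) + C2*cos(sqrt(3)*b/2))*exp(b/2)


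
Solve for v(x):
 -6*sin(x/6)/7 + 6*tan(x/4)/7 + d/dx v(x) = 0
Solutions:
 v(x) = C1 + 24*log(cos(x/4))/7 - 36*cos(x/6)/7


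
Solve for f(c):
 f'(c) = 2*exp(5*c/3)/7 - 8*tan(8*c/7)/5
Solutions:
 f(c) = C1 + 6*exp(5*c/3)/35 + 7*log(cos(8*c/7))/5


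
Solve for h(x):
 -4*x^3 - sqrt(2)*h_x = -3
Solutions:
 h(x) = C1 - sqrt(2)*x^4/2 + 3*sqrt(2)*x/2


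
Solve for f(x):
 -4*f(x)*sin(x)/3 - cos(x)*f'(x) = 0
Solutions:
 f(x) = C1*cos(x)^(4/3)


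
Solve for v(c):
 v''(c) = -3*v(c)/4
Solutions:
 v(c) = C1*sin(sqrt(3)*c/2) + C2*cos(sqrt(3)*c/2)


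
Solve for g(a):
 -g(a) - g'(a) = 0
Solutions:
 g(a) = C1*exp(-a)


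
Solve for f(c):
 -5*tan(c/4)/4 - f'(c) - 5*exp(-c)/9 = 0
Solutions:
 f(c) = C1 - 5*log(tan(c/4)^2 + 1)/2 + 5*exp(-c)/9


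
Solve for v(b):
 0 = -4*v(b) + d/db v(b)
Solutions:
 v(b) = C1*exp(4*b)


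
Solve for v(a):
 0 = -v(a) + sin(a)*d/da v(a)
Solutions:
 v(a) = C1*sqrt(cos(a) - 1)/sqrt(cos(a) + 1)


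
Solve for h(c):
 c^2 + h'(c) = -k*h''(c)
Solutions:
 h(c) = C1 + C2*exp(-c/k) - c^3/3 + c^2*k - 2*c*k^2


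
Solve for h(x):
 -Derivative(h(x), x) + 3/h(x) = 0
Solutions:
 h(x) = -sqrt(C1 + 6*x)
 h(x) = sqrt(C1 + 6*x)


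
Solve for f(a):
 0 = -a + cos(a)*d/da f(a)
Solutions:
 f(a) = C1 + Integral(a/cos(a), a)


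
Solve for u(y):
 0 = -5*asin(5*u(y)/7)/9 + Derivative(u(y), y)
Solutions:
 Integral(1/asin(5*_y/7), (_y, u(y))) = C1 + 5*y/9


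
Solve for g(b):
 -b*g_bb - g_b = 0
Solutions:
 g(b) = C1 + C2*log(b)


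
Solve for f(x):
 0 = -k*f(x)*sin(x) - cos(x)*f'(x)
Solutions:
 f(x) = C1*exp(k*log(cos(x)))


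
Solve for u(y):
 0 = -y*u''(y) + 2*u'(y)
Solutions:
 u(y) = C1 + C2*y^3


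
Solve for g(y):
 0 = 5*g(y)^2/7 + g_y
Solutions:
 g(y) = 7/(C1 + 5*y)


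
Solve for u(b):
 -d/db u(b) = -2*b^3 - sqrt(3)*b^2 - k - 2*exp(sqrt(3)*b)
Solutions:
 u(b) = C1 + b^4/2 + sqrt(3)*b^3/3 + b*k + 2*sqrt(3)*exp(sqrt(3)*b)/3


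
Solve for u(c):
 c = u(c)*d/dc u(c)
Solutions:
 u(c) = -sqrt(C1 + c^2)
 u(c) = sqrt(C1 + c^2)


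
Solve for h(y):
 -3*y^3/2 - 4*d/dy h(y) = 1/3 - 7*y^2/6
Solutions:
 h(y) = C1 - 3*y^4/32 + 7*y^3/72 - y/12


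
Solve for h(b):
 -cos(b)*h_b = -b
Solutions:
 h(b) = C1 + Integral(b/cos(b), b)


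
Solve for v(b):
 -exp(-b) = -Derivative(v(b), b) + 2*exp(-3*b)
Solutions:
 v(b) = C1 - exp(-b) - 2*exp(-3*b)/3


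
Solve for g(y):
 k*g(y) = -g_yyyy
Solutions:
 g(y) = C1*exp(-y*(-k)^(1/4)) + C2*exp(y*(-k)^(1/4)) + C3*exp(-I*y*(-k)^(1/4)) + C4*exp(I*y*(-k)^(1/4))


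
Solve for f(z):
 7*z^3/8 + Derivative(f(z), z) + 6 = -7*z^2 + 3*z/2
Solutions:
 f(z) = C1 - 7*z^4/32 - 7*z^3/3 + 3*z^2/4 - 6*z


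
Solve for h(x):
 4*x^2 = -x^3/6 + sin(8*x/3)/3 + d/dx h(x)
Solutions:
 h(x) = C1 + x^4/24 + 4*x^3/3 + cos(8*x/3)/8


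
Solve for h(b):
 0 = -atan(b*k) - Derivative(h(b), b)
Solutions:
 h(b) = C1 - Piecewise((b*atan(b*k) - log(b^2*k^2 + 1)/(2*k), Ne(k, 0)), (0, True))


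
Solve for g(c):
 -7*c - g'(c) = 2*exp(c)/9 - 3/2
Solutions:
 g(c) = C1 - 7*c^2/2 + 3*c/2 - 2*exp(c)/9


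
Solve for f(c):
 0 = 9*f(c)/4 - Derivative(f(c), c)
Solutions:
 f(c) = C1*exp(9*c/4)


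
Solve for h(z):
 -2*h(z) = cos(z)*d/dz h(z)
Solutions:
 h(z) = C1*(sin(z) - 1)/(sin(z) + 1)


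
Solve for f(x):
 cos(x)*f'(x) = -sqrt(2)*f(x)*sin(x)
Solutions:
 f(x) = C1*cos(x)^(sqrt(2))


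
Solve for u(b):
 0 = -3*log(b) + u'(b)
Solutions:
 u(b) = C1 + 3*b*log(b) - 3*b


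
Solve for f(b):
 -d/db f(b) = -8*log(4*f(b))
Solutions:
 -Integral(1/(log(_y) + 2*log(2)), (_y, f(b)))/8 = C1 - b


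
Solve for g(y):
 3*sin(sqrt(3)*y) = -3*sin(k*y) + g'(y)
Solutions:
 g(y) = C1 - sqrt(3)*cos(sqrt(3)*y) - 3*cos(k*y)/k


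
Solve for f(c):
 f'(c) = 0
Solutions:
 f(c) = C1


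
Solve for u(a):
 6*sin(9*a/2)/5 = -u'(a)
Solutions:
 u(a) = C1 + 4*cos(9*a/2)/15


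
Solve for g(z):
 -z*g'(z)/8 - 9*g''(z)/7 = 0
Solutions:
 g(z) = C1 + C2*erf(sqrt(7)*z/12)


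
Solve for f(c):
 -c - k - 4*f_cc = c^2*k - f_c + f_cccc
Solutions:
 f(c) = C1 + C2*exp(-c*(-8*18^(1/3)/(9 + sqrt(849))^(1/3) + 12^(1/3)*(9 + sqrt(849))^(1/3))/12)*sin(2^(1/3)*3^(1/6)*c*(2/(9 + sqrt(849))^(1/3) + 2^(1/3)*3^(2/3)*(9 + sqrt(849))^(1/3)/12)) + C3*exp(-c*(-8*18^(1/3)/(9 + sqrt(849))^(1/3) + 12^(1/3)*(9 + sqrt(849))^(1/3))/12)*cos(2^(1/3)*3^(1/6)*c*(2/(9 + sqrt(849))^(1/3) + 2^(1/3)*3^(2/3)*(9 + sqrt(849))^(1/3)/12)) + C4*exp(c*(-8*18^(1/3)/(9 + sqrt(849))^(1/3) + 12^(1/3)*(9 + sqrt(849))^(1/3))/6) + c^3*k/3 + 4*c^2*k + c^2/2 + 33*c*k + 4*c


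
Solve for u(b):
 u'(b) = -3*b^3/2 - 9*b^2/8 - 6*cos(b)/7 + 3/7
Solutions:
 u(b) = C1 - 3*b^4/8 - 3*b^3/8 + 3*b/7 - 6*sin(b)/7


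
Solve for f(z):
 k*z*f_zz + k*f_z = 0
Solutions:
 f(z) = C1 + C2*log(z)


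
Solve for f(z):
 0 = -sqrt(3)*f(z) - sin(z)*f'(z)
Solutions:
 f(z) = C1*(cos(z) + 1)^(sqrt(3)/2)/(cos(z) - 1)^(sqrt(3)/2)


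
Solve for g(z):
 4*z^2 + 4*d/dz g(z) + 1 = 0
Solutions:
 g(z) = C1 - z^3/3 - z/4


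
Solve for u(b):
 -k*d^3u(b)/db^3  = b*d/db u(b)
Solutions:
 u(b) = C1 + Integral(C2*airyai(b*(-1/k)^(1/3)) + C3*airybi(b*(-1/k)^(1/3)), b)


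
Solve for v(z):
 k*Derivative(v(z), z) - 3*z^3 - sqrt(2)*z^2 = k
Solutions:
 v(z) = C1 + z + 3*z^4/(4*k) + sqrt(2)*z^3/(3*k)


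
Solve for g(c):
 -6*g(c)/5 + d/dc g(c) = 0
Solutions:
 g(c) = C1*exp(6*c/5)


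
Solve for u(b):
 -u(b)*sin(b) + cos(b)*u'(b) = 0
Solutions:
 u(b) = C1/cos(b)


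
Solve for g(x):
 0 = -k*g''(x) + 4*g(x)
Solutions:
 g(x) = C1*exp(-2*x*sqrt(1/k)) + C2*exp(2*x*sqrt(1/k))


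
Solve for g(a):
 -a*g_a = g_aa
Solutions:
 g(a) = C1 + C2*erf(sqrt(2)*a/2)


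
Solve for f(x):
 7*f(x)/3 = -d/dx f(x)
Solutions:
 f(x) = C1*exp(-7*x/3)


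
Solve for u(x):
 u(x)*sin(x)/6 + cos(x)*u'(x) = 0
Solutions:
 u(x) = C1*cos(x)^(1/6)


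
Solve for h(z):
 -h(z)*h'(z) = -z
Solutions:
 h(z) = -sqrt(C1 + z^2)
 h(z) = sqrt(C1 + z^2)


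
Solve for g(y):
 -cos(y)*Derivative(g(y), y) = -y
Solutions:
 g(y) = C1 + Integral(y/cos(y), y)


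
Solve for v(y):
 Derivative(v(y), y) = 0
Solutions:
 v(y) = C1


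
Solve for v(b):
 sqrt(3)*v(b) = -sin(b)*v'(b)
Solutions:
 v(b) = C1*(cos(b) + 1)^(sqrt(3)/2)/(cos(b) - 1)^(sqrt(3)/2)


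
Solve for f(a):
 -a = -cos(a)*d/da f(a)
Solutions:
 f(a) = C1 + Integral(a/cos(a), a)


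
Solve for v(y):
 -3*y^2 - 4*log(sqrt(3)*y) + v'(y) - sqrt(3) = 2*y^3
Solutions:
 v(y) = C1 + y^4/2 + y^3 + 4*y*log(y) - 4*y + sqrt(3)*y + y*log(9)


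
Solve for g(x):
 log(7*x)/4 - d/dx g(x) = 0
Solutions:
 g(x) = C1 + x*log(x)/4 - x/4 + x*log(7)/4


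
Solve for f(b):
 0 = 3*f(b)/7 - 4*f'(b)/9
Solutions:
 f(b) = C1*exp(27*b/28)


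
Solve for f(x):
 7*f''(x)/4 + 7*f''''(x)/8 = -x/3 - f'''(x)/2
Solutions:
 f(x) = C1 + C2*x - 2*x^3/63 + 4*x^2/147 + (C3*sin(sqrt(94)*x/7) + C4*cos(sqrt(94)*x/7))*exp(-2*x/7)


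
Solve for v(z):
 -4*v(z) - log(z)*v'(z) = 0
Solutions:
 v(z) = C1*exp(-4*li(z))


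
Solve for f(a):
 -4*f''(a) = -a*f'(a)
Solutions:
 f(a) = C1 + C2*erfi(sqrt(2)*a/4)


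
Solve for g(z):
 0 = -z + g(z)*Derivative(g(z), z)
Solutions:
 g(z) = -sqrt(C1 + z^2)
 g(z) = sqrt(C1 + z^2)


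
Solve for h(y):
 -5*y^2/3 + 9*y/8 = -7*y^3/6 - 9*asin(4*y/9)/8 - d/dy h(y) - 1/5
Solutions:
 h(y) = C1 - 7*y^4/24 + 5*y^3/9 - 9*y^2/16 - 9*y*asin(4*y/9)/8 - y/5 - 9*sqrt(81 - 16*y^2)/32


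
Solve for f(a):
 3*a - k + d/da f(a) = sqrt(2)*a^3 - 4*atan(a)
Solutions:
 f(a) = C1 + sqrt(2)*a^4/4 - 3*a^2/2 + a*k - 4*a*atan(a) + 2*log(a^2 + 1)


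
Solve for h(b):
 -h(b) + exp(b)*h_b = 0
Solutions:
 h(b) = C1*exp(-exp(-b))


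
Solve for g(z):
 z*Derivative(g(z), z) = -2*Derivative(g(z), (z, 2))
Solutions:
 g(z) = C1 + C2*erf(z/2)


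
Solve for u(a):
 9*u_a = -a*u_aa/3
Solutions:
 u(a) = C1 + C2/a^26


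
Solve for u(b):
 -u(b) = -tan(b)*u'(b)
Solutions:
 u(b) = C1*sin(b)


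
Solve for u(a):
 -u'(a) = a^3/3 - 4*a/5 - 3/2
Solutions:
 u(a) = C1 - a^4/12 + 2*a^2/5 + 3*a/2


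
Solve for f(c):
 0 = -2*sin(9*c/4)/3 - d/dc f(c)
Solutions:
 f(c) = C1 + 8*cos(9*c/4)/27


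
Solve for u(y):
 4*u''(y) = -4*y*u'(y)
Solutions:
 u(y) = C1 + C2*erf(sqrt(2)*y/2)


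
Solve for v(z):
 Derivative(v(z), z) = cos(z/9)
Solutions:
 v(z) = C1 + 9*sin(z/9)


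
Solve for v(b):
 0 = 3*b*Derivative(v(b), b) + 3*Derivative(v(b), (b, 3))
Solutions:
 v(b) = C1 + Integral(C2*airyai(-b) + C3*airybi(-b), b)


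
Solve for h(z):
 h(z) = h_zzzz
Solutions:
 h(z) = C1*exp(-z) + C2*exp(z) + C3*sin(z) + C4*cos(z)


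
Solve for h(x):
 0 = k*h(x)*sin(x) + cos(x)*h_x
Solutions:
 h(x) = C1*exp(k*log(cos(x)))


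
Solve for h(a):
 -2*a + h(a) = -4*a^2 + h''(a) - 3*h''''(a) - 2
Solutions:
 h(a) = -4*a^2 + 2*a + (C1*sin(3^(3/4)*a*sin(atan(sqrt(11))/2)/3) + C2*cos(3^(3/4)*a*sin(atan(sqrt(11))/2)/3))*exp(-3^(3/4)*a*cos(atan(sqrt(11))/2)/3) + (C3*sin(3^(3/4)*a*sin(atan(sqrt(11))/2)/3) + C4*cos(3^(3/4)*a*sin(atan(sqrt(11))/2)/3))*exp(3^(3/4)*a*cos(atan(sqrt(11))/2)/3) - 10


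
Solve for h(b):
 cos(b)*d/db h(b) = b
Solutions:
 h(b) = C1 + Integral(b/cos(b), b)


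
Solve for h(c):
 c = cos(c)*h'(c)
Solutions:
 h(c) = C1 + Integral(c/cos(c), c)


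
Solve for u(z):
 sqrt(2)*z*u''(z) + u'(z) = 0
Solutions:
 u(z) = C1 + C2*z^(1 - sqrt(2)/2)


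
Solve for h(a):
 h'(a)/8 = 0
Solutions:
 h(a) = C1


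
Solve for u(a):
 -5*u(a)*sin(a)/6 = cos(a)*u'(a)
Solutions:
 u(a) = C1*cos(a)^(5/6)


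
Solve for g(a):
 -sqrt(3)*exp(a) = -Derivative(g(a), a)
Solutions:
 g(a) = C1 + sqrt(3)*exp(a)


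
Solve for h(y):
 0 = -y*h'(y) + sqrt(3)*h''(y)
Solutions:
 h(y) = C1 + C2*erfi(sqrt(2)*3^(3/4)*y/6)


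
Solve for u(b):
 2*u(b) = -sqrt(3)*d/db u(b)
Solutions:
 u(b) = C1*exp(-2*sqrt(3)*b/3)


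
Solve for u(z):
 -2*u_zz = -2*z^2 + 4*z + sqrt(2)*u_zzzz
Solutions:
 u(z) = C1 + C2*z + C3*sin(2^(1/4)*z) + C4*cos(2^(1/4)*z) + z^4/12 - z^3/3 - sqrt(2)*z^2/2


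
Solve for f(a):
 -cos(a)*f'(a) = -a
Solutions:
 f(a) = C1 + Integral(a/cos(a), a)


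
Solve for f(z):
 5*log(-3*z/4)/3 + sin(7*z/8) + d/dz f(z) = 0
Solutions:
 f(z) = C1 - 5*z*log(-z)/3 - 2*z*log(3) + z*log(6)/3 + 5*z/3 + 3*z*log(2) + 8*cos(7*z/8)/7


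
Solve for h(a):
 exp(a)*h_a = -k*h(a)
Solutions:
 h(a) = C1*exp(k*exp(-a))


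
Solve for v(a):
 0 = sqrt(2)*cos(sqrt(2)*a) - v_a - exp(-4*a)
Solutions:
 v(a) = C1 + sin(sqrt(2)*a) + exp(-4*a)/4


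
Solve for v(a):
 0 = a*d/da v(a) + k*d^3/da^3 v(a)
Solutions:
 v(a) = C1 + Integral(C2*airyai(a*(-1/k)^(1/3)) + C3*airybi(a*(-1/k)^(1/3)), a)


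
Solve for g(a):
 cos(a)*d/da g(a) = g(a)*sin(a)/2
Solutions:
 g(a) = C1/sqrt(cos(a))


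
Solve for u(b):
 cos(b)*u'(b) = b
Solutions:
 u(b) = C1 + Integral(b/cos(b), b)


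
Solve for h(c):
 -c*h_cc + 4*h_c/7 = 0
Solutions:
 h(c) = C1 + C2*c^(11/7)


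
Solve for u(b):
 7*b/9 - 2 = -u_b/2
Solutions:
 u(b) = C1 - 7*b^2/9 + 4*b


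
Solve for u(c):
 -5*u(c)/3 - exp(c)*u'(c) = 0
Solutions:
 u(c) = C1*exp(5*exp(-c)/3)


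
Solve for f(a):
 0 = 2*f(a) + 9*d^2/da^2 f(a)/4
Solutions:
 f(a) = C1*sin(2*sqrt(2)*a/3) + C2*cos(2*sqrt(2)*a/3)


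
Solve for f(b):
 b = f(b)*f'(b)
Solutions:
 f(b) = -sqrt(C1 + b^2)
 f(b) = sqrt(C1 + b^2)


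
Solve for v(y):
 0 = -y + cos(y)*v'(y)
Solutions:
 v(y) = C1 + Integral(y/cos(y), y)


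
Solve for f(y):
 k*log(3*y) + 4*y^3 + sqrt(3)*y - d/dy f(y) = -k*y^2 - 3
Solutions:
 f(y) = C1 + k*y^3/3 + k*y*log(y) - k*y + k*y*log(3) + y^4 + sqrt(3)*y^2/2 + 3*y


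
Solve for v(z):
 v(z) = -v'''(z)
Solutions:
 v(z) = C3*exp(-z) + (C1*sin(sqrt(3)*z/2) + C2*cos(sqrt(3)*z/2))*exp(z/2)


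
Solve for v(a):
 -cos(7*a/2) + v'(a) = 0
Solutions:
 v(a) = C1 + 2*sin(7*a/2)/7


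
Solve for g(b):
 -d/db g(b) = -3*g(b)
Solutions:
 g(b) = C1*exp(3*b)


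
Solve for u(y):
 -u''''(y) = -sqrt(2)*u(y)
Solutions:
 u(y) = C1*exp(-2^(1/8)*y) + C2*exp(2^(1/8)*y) + C3*sin(2^(1/8)*y) + C4*cos(2^(1/8)*y)


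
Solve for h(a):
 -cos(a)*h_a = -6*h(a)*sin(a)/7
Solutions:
 h(a) = C1/cos(a)^(6/7)


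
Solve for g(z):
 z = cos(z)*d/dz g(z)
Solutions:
 g(z) = C1 + Integral(z/cos(z), z)


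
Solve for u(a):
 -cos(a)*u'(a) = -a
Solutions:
 u(a) = C1 + Integral(a/cos(a), a)


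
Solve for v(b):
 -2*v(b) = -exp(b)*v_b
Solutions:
 v(b) = C1*exp(-2*exp(-b))


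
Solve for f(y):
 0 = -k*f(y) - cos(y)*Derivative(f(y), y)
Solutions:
 f(y) = C1*exp(k*(log(sin(y) - 1) - log(sin(y) + 1))/2)


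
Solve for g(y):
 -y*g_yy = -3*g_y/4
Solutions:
 g(y) = C1 + C2*y^(7/4)


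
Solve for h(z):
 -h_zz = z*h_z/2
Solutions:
 h(z) = C1 + C2*erf(z/2)


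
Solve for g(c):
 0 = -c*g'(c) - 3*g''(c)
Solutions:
 g(c) = C1 + C2*erf(sqrt(6)*c/6)


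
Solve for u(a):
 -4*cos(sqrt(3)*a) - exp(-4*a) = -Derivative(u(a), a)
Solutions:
 u(a) = C1 + 4*sqrt(3)*sin(sqrt(3)*a)/3 - exp(-4*a)/4


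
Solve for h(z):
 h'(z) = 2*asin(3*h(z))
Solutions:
 Integral(1/asin(3*_y), (_y, h(z))) = C1 + 2*z


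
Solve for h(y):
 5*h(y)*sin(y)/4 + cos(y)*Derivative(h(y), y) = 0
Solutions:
 h(y) = C1*cos(y)^(5/4)


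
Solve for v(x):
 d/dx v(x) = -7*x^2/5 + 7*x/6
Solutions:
 v(x) = C1 - 7*x^3/15 + 7*x^2/12


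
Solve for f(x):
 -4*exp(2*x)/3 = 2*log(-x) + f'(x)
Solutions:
 f(x) = C1 - 2*x*log(-x) + 2*x - 2*exp(2*x)/3


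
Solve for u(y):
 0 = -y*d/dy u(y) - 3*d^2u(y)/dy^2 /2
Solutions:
 u(y) = C1 + C2*erf(sqrt(3)*y/3)


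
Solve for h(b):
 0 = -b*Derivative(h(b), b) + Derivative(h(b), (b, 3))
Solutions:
 h(b) = C1 + Integral(C2*airyai(b) + C3*airybi(b), b)


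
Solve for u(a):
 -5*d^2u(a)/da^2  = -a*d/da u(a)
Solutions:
 u(a) = C1 + C2*erfi(sqrt(10)*a/10)


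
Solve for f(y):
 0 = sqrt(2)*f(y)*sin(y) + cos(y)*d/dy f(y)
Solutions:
 f(y) = C1*cos(y)^(sqrt(2))


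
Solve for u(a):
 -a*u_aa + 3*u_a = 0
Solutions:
 u(a) = C1 + C2*a^4


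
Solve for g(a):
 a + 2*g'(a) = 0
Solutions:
 g(a) = C1 - a^2/4


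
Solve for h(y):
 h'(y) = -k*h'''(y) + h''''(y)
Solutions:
 h(y) = C1 + C2*exp(y*(-k^2/(-k^3 + sqrt(-4*k^6 + (2*k^3 + 27)^2)/2 - 27/2)^(1/3) + k - (-k^3 + sqrt(-4*k^6 + (2*k^3 + 27)^2)/2 - 27/2)^(1/3))/3) + C3*exp(y*(-4*k^2/((-1 + sqrt(3)*I)*(-k^3 + sqrt(-4*k^6 + (2*k^3 + 27)^2)/2 - 27/2)^(1/3)) + 2*k + (-k^3 + sqrt(-4*k^6 + (2*k^3 + 27)^2)/2 - 27/2)^(1/3) - sqrt(3)*I*(-k^3 + sqrt(-4*k^6 + (2*k^3 + 27)^2)/2 - 27/2)^(1/3))/6) + C4*exp(y*(4*k^2/((1 + sqrt(3)*I)*(-k^3 + sqrt(-4*k^6 + (2*k^3 + 27)^2)/2 - 27/2)^(1/3)) + 2*k + (-k^3 + sqrt(-4*k^6 + (2*k^3 + 27)^2)/2 - 27/2)^(1/3) + sqrt(3)*I*(-k^3 + sqrt(-4*k^6 + (2*k^3 + 27)^2)/2 - 27/2)^(1/3))/6)


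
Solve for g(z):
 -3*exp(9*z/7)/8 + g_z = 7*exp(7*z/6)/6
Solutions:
 g(z) = C1 + 7*exp(9*z/7)/24 + exp(7*z/6)


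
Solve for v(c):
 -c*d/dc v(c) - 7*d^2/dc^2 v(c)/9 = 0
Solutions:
 v(c) = C1 + C2*erf(3*sqrt(14)*c/14)


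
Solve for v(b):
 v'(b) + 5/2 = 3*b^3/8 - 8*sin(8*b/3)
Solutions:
 v(b) = C1 + 3*b^4/32 - 5*b/2 + 3*cos(8*b/3)


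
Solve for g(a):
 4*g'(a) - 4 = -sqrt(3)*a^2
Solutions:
 g(a) = C1 - sqrt(3)*a^3/12 + a


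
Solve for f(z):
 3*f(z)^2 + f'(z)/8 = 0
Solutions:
 f(z) = 1/(C1 + 24*z)


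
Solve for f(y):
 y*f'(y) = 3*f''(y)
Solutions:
 f(y) = C1 + C2*erfi(sqrt(6)*y/6)


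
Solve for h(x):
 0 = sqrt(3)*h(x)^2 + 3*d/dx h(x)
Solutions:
 h(x) = 3/(C1 + sqrt(3)*x)


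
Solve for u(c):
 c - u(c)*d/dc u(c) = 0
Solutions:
 u(c) = -sqrt(C1 + c^2)
 u(c) = sqrt(C1 + c^2)


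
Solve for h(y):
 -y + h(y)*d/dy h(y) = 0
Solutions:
 h(y) = -sqrt(C1 + y^2)
 h(y) = sqrt(C1 + y^2)


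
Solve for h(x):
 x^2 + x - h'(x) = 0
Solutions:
 h(x) = C1 + x^3/3 + x^2/2


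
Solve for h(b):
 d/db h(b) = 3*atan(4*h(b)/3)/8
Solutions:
 Integral(1/atan(4*_y/3), (_y, h(b))) = C1 + 3*b/8


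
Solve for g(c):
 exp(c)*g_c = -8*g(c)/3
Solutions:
 g(c) = C1*exp(8*exp(-c)/3)


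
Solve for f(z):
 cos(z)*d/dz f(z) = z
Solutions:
 f(z) = C1 + Integral(z/cos(z), z)


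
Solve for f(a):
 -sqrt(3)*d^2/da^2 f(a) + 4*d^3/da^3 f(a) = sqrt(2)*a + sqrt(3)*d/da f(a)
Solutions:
 f(a) = C1 + C2*exp(a*(sqrt(3) + sqrt(3 + 16*sqrt(3)))/8) + C3*exp(a*(-sqrt(3 + 16*sqrt(3)) + sqrt(3))/8) - sqrt(6)*a^2/6 + sqrt(6)*a/3


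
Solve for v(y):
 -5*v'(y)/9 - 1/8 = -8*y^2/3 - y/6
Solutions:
 v(y) = C1 + 8*y^3/5 + 3*y^2/20 - 9*y/40


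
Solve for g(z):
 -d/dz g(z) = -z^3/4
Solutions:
 g(z) = C1 + z^4/16


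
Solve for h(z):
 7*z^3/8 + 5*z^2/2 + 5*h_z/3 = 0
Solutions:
 h(z) = C1 - 21*z^4/160 - z^3/2


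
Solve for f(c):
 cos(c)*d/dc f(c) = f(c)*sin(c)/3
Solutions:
 f(c) = C1/cos(c)^(1/3)


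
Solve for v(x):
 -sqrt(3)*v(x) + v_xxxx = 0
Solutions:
 v(x) = C1*exp(-3^(1/8)*x) + C2*exp(3^(1/8)*x) + C3*sin(3^(1/8)*x) + C4*cos(3^(1/8)*x)


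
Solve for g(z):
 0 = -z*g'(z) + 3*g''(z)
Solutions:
 g(z) = C1 + C2*erfi(sqrt(6)*z/6)


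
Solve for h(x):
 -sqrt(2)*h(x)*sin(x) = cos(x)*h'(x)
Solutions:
 h(x) = C1*cos(x)^(sqrt(2))


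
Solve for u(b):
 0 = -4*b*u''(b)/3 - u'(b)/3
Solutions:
 u(b) = C1 + C2*b^(3/4)


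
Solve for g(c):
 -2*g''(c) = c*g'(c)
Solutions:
 g(c) = C1 + C2*erf(c/2)


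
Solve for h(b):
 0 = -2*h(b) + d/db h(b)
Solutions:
 h(b) = C1*exp(2*b)


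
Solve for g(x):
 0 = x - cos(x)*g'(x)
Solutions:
 g(x) = C1 + Integral(x/cos(x), x)


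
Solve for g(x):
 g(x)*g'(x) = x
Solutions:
 g(x) = -sqrt(C1 + x^2)
 g(x) = sqrt(C1 + x^2)


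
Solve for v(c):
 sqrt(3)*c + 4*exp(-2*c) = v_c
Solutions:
 v(c) = C1 + sqrt(3)*c^2/2 - 2*exp(-2*c)


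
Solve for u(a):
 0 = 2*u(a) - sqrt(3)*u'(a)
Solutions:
 u(a) = C1*exp(2*sqrt(3)*a/3)


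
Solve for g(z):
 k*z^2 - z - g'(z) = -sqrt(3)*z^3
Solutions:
 g(z) = C1 + k*z^3/3 + sqrt(3)*z^4/4 - z^2/2


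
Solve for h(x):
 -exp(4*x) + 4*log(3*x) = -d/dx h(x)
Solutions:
 h(x) = C1 - 4*x*log(x) + 4*x*(1 - log(3)) + exp(4*x)/4


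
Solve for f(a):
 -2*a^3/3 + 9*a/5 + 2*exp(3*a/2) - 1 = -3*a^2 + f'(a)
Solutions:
 f(a) = C1 - a^4/6 + a^3 + 9*a^2/10 - a + 4*exp(3*a/2)/3


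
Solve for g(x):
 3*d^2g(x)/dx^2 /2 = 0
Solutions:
 g(x) = C1 + C2*x


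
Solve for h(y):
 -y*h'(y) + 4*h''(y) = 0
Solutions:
 h(y) = C1 + C2*erfi(sqrt(2)*y/4)


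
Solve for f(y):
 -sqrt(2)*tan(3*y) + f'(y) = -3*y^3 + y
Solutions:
 f(y) = C1 - 3*y^4/4 + y^2/2 - sqrt(2)*log(cos(3*y))/3


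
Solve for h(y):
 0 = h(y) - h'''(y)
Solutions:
 h(y) = C3*exp(y) + (C1*sin(sqrt(3)*y/2) + C2*cos(sqrt(3)*y/2))*exp(-y/2)


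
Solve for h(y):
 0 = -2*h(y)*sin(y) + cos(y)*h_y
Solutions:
 h(y) = C1/cos(y)^2


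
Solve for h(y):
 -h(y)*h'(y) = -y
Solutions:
 h(y) = -sqrt(C1 + y^2)
 h(y) = sqrt(C1 + y^2)


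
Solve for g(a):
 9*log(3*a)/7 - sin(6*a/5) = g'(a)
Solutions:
 g(a) = C1 + 9*a*log(a)/7 - 9*a/7 + 9*a*log(3)/7 + 5*cos(6*a/5)/6


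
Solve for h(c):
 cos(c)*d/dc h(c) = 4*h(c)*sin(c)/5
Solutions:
 h(c) = C1/cos(c)^(4/5)


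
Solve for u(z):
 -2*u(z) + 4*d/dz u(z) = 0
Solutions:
 u(z) = C1*exp(z/2)


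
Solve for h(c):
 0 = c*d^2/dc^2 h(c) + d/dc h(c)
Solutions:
 h(c) = C1 + C2*log(c)


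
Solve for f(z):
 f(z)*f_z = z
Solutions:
 f(z) = -sqrt(C1 + z^2)
 f(z) = sqrt(C1 + z^2)


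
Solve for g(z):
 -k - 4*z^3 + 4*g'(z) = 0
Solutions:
 g(z) = C1 + k*z/4 + z^4/4


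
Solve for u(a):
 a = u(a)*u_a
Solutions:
 u(a) = -sqrt(C1 + a^2)
 u(a) = sqrt(C1 + a^2)


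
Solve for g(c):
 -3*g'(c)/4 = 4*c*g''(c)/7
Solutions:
 g(c) = C1 + C2/c^(5/16)


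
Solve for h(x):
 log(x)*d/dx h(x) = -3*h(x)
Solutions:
 h(x) = C1*exp(-3*li(x))


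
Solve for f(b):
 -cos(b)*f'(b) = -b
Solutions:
 f(b) = C1 + Integral(b/cos(b), b)


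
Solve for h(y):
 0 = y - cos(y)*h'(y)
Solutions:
 h(y) = C1 + Integral(y/cos(y), y)


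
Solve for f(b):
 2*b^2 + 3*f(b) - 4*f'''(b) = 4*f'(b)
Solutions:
 f(b) = C1*exp(3^(1/3)*b*(-(27 + sqrt(921))^(1/3) + 4*3^(1/3)/(27 + sqrt(921))^(1/3))/12)*sin(3^(1/6)*b*((27 + sqrt(921))^(-1/3) + 3^(2/3)*(27 + sqrt(921))^(1/3)/12)) + C2*exp(3^(1/3)*b*(-(27 + sqrt(921))^(1/3) + 4*3^(1/3)/(27 + sqrt(921))^(1/3))/12)*cos(3^(1/6)*b*((27 + sqrt(921))^(-1/3) + 3^(2/3)*(27 + sqrt(921))^(1/3)/12)) + C3*exp(-3^(1/3)*b*(-(27 + sqrt(921))^(1/3) + 4*3^(1/3)/(27 + sqrt(921))^(1/3))/6) - 2*b^2/3 - 16*b/9 - 64/27


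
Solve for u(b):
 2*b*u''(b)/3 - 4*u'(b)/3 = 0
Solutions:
 u(b) = C1 + C2*b^3


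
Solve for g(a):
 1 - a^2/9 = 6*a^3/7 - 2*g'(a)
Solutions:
 g(a) = C1 + 3*a^4/28 + a^3/54 - a/2


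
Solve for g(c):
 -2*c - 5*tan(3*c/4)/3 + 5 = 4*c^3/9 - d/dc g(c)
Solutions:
 g(c) = C1 + c^4/9 + c^2 - 5*c - 20*log(cos(3*c/4))/9


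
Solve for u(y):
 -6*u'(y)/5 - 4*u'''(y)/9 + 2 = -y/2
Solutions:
 u(y) = C1 + C2*sin(3*sqrt(30)*y/10) + C3*cos(3*sqrt(30)*y/10) + 5*y^2/24 + 5*y/3


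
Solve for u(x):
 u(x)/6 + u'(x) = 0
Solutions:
 u(x) = C1*exp(-x/6)


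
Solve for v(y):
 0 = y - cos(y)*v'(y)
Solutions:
 v(y) = C1 + Integral(y/cos(y), y)


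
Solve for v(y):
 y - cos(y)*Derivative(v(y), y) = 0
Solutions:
 v(y) = C1 + Integral(y/cos(y), y)


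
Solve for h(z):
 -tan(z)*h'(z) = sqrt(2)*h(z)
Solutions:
 h(z) = C1/sin(z)^(sqrt(2))


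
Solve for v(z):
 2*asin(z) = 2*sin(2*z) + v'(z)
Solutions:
 v(z) = C1 + 2*z*asin(z) + 2*sqrt(1 - z^2) + cos(2*z)


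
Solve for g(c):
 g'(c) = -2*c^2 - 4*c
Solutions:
 g(c) = C1 - 2*c^3/3 - 2*c^2


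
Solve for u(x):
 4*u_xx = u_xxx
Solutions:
 u(x) = C1 + C2*x + C3*exp(4*x)


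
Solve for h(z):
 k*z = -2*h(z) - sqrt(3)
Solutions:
 h(z) = -k*z/2 - sqrt(3)/2


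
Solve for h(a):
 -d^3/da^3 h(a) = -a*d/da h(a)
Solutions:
 h(a) = C1 + Integral(C2*airyai(a) + C3*airybi(a), a)


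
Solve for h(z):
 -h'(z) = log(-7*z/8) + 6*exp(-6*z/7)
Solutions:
 h(z) = C1 - z*log(-z) + z*(-log(7) + 1 + 3*log(2)) + 7*exp(-6*z/7)


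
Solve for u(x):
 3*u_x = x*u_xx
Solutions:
 u(x) = C1 + C2*x^4


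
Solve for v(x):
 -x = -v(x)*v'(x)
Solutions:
 v(x) = -sqrt(C1 + x^2)
 v(x) = sqrt(C1 + x^2)


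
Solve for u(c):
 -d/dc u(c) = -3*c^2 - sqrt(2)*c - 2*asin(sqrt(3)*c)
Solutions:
 u(c) = C1 + c^3 + sqrt(2)*c^2/2 + 2*c*asin(sqrt(3)*c) + 2*sqrt(3)*sqrt(1 - 3*c^2)/3


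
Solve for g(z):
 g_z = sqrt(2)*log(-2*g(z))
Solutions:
 -sqrt(2)*Integral(1/(log(-_y) + log(2)), (_y, g(z)))/2 = C1 - z


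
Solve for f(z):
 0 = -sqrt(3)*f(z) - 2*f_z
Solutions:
 f(z) = C1*exp(-sqrt(3)*z/2)


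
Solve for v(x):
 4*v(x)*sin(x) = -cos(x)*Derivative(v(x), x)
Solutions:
 v(x) = C1*cos(x)^4


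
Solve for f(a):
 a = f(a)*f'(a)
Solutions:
 f(a) = -sqrt(C1 + a^2)
 f(a) = sqrt(C1 + a^2)


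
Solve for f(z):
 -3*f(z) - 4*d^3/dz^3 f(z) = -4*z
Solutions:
 f(z) = C3*exp(-6^(1/3)*z/2) + 4*z/3 + (C1*sin(2^(1/3)*3^(5/6)*z/4) + C2*cos(2^(1/3)*3^(5/6)*z/4))*exp(6^(1/3)*z/4)


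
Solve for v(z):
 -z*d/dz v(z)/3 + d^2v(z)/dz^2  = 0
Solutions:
 v(z) = C1 + C2*erfi(sqrt(6)*z/6)


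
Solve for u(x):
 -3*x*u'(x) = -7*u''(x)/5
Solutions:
 u(x) = C1 + C2*erfi(sqrt(210)*x/14)


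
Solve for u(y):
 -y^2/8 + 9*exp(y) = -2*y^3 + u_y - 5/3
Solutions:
 u(y) = C1 + y^4/2 - y^3/24 + 5*y/3 + 9*exp(y)


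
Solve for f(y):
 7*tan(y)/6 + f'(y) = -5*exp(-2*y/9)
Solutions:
 f(y) = C1 - 7*log(tan(y)^2 + 1)/12 + 45*exp(-2*y/9)/2


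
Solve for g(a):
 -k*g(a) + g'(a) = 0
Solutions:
 g(a) = C1*exp(a*k)


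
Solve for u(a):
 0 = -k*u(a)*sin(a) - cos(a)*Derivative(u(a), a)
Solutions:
 u(a) = C1*exp(k*log(cos(a)))


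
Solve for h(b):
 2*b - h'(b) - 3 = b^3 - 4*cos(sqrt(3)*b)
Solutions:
 h(b) = C1 - b^4/4 + b^2 - 3*b + 4*sqrt(3)*sin(sqrt(3)*b)/3
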